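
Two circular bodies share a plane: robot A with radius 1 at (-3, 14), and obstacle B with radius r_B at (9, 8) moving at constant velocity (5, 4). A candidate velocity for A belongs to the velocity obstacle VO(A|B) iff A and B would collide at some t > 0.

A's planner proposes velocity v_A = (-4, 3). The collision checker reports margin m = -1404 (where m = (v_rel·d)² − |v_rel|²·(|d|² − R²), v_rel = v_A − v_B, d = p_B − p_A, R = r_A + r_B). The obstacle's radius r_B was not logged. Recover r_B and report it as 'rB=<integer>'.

m = -1404
d = (12, -6);  v_rel = (-9, -1),  |v_rel|² = 82
v_rel×d = (-9)·(-6) − (-1)·(12) = 66
since m = R²·82 − 66²:  R² = (4356 + -1404) / 82 = 36
R = √36 = 6  ⇒  r_B = 6 − 1 = 5

rB=5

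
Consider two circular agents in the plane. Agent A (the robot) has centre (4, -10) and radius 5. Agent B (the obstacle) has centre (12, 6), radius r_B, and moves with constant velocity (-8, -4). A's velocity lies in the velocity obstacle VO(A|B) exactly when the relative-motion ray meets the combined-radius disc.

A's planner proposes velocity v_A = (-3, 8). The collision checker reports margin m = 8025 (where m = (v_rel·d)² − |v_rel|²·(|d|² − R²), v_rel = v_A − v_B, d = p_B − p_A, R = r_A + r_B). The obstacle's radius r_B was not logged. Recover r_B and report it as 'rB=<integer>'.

m = 8025
d = (8, 16);  v_rel = (5, 12),  |v_rel|² = 169
v_rel×d = (5)·(16) − (12)·(8) = -16
since m = R²·169 − (-16)²:  R² = (256 + 8025) / 169 = 49
R = √49 = 7  ⇒  r_B = 7 − 5 = 2

rB=2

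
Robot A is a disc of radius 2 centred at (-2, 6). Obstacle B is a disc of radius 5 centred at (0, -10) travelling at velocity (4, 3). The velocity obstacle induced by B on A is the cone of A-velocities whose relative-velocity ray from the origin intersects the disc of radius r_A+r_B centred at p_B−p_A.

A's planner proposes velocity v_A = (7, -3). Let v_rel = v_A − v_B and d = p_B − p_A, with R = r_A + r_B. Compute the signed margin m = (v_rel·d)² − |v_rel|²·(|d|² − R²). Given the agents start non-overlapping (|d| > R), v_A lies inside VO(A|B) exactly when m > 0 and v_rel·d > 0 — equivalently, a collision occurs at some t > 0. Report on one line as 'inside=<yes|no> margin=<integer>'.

d = (2, -16),  |d|² = 260;  R = 2+5 = 7,  c = 260−7² = 211
v_rel = (3, -6),  |v_rel|² = 45;  v_rel·d = (3)·(2) + (-6)·(-16) = 102
45·t² − 204·t + 211 = 0  ⇒  m = 102² − 45·211 = 909
m = 909 > 0,  v_rel·d = 102 > 0  ⇒  inside

inside=yes margin=909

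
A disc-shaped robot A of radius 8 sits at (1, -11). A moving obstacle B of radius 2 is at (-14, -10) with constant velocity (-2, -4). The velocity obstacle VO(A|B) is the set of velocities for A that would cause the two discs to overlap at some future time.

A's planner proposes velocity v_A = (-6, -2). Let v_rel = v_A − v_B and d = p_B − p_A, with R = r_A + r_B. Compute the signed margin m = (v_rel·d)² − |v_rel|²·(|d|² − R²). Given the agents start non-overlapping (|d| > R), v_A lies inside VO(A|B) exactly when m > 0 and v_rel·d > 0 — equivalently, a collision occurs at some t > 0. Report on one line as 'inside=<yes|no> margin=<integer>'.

d = (-15, 1),  |d|² = 226;  R = 8+2 = 10,  c = 226−10² = 126
v_rel = (-4, 2),  |v_rel|² = 20;  v_rel·d = (-4)·(-15) + (2)·(1) = 62
20·t² − 124·t + 126 = 0  ⇒  m = 62² − 20·126 = 1324
m = 1324 > 0,  v_rel·d = 62 > 0  ⇒  inside

inside=yes margin=1324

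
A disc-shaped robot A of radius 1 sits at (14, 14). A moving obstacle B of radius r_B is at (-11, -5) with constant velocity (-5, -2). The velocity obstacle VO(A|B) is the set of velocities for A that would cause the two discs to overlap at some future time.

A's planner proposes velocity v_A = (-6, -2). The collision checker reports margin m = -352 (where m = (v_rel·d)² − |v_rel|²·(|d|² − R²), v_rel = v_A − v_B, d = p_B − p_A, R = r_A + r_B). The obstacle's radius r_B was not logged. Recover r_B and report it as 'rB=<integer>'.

m = -352
d = (-25, -19);  v_rel = (-1, 0),  |v_rel|² = 1
v_rel×d = (-1)·(-19) − (0)·(-25) = 19
since m = R²·1 − 19²:  R² = (361 + -352) / 1 = 9
R = √9 = 3  ⇒  r_B = 3 − 1 = 2

rB=2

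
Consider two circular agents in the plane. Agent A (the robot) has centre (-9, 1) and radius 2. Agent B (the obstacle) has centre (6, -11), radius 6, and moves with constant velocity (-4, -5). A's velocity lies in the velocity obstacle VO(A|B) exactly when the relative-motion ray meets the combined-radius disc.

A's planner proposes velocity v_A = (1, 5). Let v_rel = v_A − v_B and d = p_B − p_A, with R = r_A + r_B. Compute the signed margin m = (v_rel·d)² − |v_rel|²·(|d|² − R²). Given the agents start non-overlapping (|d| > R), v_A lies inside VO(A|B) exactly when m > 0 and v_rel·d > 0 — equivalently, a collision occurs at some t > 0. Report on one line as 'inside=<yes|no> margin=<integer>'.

d = (15, -12),  |d|² = 369;  R = 2+6 = 8,  c = 369−8² = 305
v_rel = (5, 10),  |v_rel|² = 125;  v_rel·d = (5)·(15) + (10)·(-12) = -45
125·t² + 90·t + 305 = 0  ⇒  m = (-45)² − 125·305 = -36100
m = -36100 < 0,  v_rel·d = -45 < 0  ⇒  outside

inside=no margin=-36100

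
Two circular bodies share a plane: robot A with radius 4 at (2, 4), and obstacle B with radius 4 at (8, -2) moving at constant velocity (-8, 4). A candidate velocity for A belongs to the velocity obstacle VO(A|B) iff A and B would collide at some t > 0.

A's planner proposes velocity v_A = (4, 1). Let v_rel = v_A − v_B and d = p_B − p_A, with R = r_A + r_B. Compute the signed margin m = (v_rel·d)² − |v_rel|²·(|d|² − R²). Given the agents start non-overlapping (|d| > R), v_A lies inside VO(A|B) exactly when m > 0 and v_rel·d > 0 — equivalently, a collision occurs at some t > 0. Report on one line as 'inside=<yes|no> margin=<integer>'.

d = (6, -6),  |d|² = 72;  R = 4+4 = 8,  c = 72−8² = 8
v_rel = (12, -3),  |v_rel|² = 153;  v_rel·d = (12)·(6) + (-3)·(-6) = 90
153·t² − 180·t + 8 = 0  ⇒  m = 90² − 153·8 = 6876
m = 6876 > 0,  v_rel·d = 90 > 0  ⇒  inside

inside=yes margin=6876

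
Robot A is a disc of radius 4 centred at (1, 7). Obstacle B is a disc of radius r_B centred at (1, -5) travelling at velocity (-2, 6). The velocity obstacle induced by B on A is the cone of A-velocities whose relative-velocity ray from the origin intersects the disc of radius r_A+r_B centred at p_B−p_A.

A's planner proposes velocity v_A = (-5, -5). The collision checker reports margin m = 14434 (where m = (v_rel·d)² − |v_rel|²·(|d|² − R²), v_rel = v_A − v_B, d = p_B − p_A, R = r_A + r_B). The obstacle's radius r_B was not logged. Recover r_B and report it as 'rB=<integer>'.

m = 14434
d = (0, -12);  v_rel = (-3, -11),  |v_rel|² = 130
v_rel×d = (-3)·(-12) − (-11)·(0) = 36
since m = R²·130 − 36²:  R² = (1296 + 14434) / 130 = 121
R = √121 = 11  ⇒  r_B = 11 − 4 = 7

rB=7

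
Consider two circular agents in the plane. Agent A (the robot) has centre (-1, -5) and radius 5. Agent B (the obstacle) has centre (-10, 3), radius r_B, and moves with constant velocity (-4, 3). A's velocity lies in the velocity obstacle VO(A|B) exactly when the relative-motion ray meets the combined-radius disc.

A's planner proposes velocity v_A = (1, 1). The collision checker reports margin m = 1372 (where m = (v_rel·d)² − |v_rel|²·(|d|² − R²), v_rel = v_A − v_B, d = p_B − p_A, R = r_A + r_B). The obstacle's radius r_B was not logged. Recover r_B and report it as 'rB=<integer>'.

m = 1372
d = (-9, 8);  v_rel = (5, -2),  |v_rel|² = 29
v_rel×d = (5)·(8) − (-2)·(-9) = 22
since m = R²·29 − 22²:  R² = (484 + 1372) / 29 = 64
R = √64 = 8  ⇒  r_B = 8 − 5 = 3

rB=3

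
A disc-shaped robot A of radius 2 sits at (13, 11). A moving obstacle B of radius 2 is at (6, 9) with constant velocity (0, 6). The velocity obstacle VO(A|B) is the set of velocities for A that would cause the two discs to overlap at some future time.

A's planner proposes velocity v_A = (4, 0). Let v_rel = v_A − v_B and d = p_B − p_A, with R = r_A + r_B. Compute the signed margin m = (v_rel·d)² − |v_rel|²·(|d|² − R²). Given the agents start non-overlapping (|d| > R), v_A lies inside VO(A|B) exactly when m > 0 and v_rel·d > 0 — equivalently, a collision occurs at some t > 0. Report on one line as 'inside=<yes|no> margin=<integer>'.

d = (-7, -2),  |d|² = 53;  R = 2+2 = 4,  c = 53−4² = 37
v_rel = (4, -6),  |v_rel|² = 52;  v_rel·d = (4)·(-7) + (-6)·(-2) = -16
52·t² + 32·t + 37 = 0  ⇒  m = (-16)² − 52·37 = -1668
m = -1668 < 0,  v_rel·d = -16 < 0  ⇒  outside

inside=no margin=-1668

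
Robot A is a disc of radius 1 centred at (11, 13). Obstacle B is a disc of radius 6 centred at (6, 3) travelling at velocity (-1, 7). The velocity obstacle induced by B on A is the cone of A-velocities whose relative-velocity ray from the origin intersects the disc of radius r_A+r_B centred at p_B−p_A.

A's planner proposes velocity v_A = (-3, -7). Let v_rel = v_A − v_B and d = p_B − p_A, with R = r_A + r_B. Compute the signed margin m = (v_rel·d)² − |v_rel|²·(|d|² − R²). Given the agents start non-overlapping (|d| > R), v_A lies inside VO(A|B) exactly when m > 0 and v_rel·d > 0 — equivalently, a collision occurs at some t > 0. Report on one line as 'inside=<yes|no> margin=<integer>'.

d = (-5, -10),  |d|² = 125;  R = 1+6 = 7,  c = 125−7² = 76
v_rel = (-2, -14),  |v_rel|² = 200;  v_rel·d = (-2)·(-5) + (-14)·(-10) = 150
200·t² − 300·t + 76 = 0  ⇒  m = 150² − 200·76 = 7300
m = 7300 > 0,  v_rel·d = 150 > 0  ⇒  inside

inside=yes margin=7300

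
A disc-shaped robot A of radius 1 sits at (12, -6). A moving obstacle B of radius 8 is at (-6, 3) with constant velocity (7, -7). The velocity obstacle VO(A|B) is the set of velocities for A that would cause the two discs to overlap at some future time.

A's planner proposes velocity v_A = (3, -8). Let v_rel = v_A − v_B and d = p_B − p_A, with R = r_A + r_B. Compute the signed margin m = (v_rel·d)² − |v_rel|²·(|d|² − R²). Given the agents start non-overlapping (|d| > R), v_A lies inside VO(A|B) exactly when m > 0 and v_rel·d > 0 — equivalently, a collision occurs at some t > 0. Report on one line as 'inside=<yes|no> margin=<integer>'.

d = (-18, 9),  |d|² = 405;  R = 1+8 = 9,  c = 405−9² = 324
v_rel = (-4, -1),  |v_rel|² = 17;  v_rel·d = (-4)·(-18) + (-1)·(9) = 63
17·t² − 126·t + 324 = 0  ⇒  m = 63² − 17·324 = -1539
m = -1539 < 0,  v_rel·d = 63 > 0  ⇒  outside

inside=no margin=-1539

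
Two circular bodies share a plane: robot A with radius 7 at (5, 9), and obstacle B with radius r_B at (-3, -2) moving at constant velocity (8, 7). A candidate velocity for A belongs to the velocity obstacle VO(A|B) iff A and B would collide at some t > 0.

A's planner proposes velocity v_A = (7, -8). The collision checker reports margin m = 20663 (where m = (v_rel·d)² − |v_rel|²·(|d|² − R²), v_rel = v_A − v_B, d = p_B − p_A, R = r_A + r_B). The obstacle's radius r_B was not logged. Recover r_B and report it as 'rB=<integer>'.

m = 20663
d = (-8, -11);  v_rel = (-1, -15),  |v_rel|² = 226
v_rel×d = (-1)·(-11) − (-15)·(-8) = -109
since m = R²·226 − (-109)²:  R² = (11881 + 20663) / 226 = 144
R = √144 = 12  ⇒  r_B = 12 − 7 = 5

rB=5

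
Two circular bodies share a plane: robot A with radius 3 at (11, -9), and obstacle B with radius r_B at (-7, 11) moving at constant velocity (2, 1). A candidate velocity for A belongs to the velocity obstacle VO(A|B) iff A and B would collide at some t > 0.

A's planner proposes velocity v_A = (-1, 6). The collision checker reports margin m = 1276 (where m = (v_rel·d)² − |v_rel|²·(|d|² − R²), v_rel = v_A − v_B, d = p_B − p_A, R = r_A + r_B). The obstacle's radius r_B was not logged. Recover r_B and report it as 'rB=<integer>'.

m = 1276
d = (-18, 20);  v_rel = (-3, 5),  |v_rel|² = 34
v_rel×d = (-3)·(20) − (5)·(-18) = 30
since m = R²·34 − 30²:  R² = (900 + 1276) / 34 = 64
R = √64 = 8  ⇒  r_B = 8 − 3 = 5

rB=5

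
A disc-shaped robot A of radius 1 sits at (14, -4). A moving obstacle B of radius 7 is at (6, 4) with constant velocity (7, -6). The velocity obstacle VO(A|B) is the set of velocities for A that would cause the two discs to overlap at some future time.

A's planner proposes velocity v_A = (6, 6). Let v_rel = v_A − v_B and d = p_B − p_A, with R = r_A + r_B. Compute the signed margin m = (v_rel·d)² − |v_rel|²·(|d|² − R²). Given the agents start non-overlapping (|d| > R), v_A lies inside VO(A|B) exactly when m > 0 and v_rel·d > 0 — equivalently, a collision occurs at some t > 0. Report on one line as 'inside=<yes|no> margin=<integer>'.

d = (-8, 8),  |d|² = 128;  R = 1+7 = 8,  c = 128−8² = 64
v_rel = (-1, 12),  |v_rel|² = 145;  v_rel·d = (-1)·(-8) + (12)·(8) = 104
145·t² − 208·t + 64 = 0  ⇒  m = 104² − 145·64 = 1536
m = 1536 > 0,  v_rel·d = 104 > 0  ⇒  inside

inside=yes margin=1536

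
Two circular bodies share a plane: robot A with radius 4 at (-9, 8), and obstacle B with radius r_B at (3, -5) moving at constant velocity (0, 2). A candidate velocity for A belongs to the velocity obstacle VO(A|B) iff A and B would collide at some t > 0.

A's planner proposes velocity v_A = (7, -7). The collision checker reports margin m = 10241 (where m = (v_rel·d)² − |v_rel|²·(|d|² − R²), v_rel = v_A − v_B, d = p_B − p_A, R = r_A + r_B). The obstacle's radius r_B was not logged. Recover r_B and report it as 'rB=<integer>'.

m = 10241
d = (12, -13);  v_rel = (7, -9),  |v_rel|² = 130
v_rel×d = (7)·(-13) − (-9)·(12) = 17
since m = R²·130 − 17²:  R² = (289 + 10241) / 130 = 81
R = √81 = 9  ⇒  r_B = 9 − 4 = 5

rB=5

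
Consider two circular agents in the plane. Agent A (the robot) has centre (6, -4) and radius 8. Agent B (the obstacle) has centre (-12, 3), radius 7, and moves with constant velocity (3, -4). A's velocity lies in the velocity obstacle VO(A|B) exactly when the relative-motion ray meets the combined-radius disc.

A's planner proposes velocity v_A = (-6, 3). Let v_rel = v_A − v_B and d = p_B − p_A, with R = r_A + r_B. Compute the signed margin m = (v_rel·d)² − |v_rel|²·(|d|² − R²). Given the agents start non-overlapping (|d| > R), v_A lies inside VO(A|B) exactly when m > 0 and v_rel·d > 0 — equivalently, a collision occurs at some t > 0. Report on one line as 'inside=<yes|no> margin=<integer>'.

d = (-18, 7),  |d|² = 373;  R = 8+7 = 15,  c = 373−15² = 148
v_rel = (-9, 7),  |v_rel|² = 130;  v_rel·d = (-9)·(-18) + (7)·(7) = 211
130·t² − 422·t + 148 = 0  ⇒  m = 211² − 130·148 = 25281
m = 25281 > 0,  v_rel·d = 211 > 0  ⇒  inside

inside=yes margin=25281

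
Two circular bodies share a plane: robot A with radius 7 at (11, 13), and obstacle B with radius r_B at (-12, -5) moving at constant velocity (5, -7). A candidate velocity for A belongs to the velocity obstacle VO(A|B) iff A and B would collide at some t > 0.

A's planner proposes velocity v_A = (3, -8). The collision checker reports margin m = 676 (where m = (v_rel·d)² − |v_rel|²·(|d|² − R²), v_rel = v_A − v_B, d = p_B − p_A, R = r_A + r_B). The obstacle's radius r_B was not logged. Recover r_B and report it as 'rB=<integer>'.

m = 676
d = (-23, -18);  v_rel = (-2, -1),  |v_rel|² = 5
v_rel×d = (-2)·(-18) − (-1)·(-23) = 13
since m = R²·5 − 13²:  R² = (169 + 676) / 5 = 169
R = √169 = 13  ⇒  r_B = 13 − 7 = 6

rB=6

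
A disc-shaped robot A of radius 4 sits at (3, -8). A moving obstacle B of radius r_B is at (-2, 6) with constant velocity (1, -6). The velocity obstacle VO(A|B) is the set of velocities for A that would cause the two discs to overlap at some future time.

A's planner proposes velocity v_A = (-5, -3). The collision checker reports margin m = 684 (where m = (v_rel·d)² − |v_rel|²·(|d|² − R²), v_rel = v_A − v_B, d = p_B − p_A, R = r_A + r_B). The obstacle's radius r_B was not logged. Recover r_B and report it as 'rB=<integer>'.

m = 684
d = (-5, 14);  v_rel = (-6, 3),  |v_rel|² = 45
v_rel×d = (-6)·(14) − (3)·(-5) = -69
since m = R²·45 − (-69)²:  R² = (4761 + 684) / 45 = 121
R = √121 = 11  ⇒  r_B = 11 − 4 = 7

rB=7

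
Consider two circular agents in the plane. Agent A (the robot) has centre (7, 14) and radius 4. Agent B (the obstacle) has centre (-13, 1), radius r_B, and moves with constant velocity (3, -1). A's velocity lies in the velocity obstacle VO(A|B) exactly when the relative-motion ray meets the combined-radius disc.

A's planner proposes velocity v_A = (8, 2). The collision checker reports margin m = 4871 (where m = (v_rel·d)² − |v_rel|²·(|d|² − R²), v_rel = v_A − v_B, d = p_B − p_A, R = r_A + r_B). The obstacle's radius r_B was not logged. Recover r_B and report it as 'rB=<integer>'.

m = 4871
d = (-20, -13);  v_rel = (5, 3),  |v_rel|² = 34
v_rel×d = (5)·(-13) − (3)·(-20) = -5
since m = R²·34 − (-5)²:  R² = (25 + 4871) / 34 = 144
R = √144 = 12  ⇒  r_B = 12 − 4 = 8

rB=8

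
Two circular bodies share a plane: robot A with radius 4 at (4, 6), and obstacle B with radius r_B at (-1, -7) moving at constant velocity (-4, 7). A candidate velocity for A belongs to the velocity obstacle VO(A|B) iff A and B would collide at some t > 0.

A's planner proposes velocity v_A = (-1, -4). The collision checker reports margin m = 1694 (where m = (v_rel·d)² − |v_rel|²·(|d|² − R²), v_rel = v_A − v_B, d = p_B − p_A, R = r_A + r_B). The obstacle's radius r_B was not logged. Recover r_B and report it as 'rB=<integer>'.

m = 1694
d = (-5, -13);  v_rel = (3, -11),  |v_rel|² = 130
v_rel×d = (3)·(-13) − (-11)·(-5) = -94
since m = R²·130 − (-94)²:  R² = (8836 + 1694) / 130 = 81
R = √81 = 9  ⇒  r_B = 9 − 4 = 5

rB=5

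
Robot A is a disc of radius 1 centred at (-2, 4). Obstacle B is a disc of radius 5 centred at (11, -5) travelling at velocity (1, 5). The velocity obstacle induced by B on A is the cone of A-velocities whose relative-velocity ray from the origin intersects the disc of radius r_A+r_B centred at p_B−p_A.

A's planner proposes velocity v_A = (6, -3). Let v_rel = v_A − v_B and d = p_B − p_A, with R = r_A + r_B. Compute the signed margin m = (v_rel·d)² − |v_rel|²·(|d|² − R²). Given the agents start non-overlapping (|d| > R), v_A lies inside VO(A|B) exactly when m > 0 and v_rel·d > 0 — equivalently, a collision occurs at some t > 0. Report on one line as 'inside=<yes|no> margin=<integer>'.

d = (13, -9),  |d|² = 250;  R = 1+5 = 6,  c = 250−6² = 214
v_rel = (5, -8),  |v_rel|² = 89;  v_rel·d = (5)·(13) + (-8)·(-9) = 137
89·t² − 274·t + 214 = 0  ⇒  m = 137² − 89·214 = -277
m = -277 < 0,  v_rel·d = 137 > 0  ⇒  outside

inside=no margin=-277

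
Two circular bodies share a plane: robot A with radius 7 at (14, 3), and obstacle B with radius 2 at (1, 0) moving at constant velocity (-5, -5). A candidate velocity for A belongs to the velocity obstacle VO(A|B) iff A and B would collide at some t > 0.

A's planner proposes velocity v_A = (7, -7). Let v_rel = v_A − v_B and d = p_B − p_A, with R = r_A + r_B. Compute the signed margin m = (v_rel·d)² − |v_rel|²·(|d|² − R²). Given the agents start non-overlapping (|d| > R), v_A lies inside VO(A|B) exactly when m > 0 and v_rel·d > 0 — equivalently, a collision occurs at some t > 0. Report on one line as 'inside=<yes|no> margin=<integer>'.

d = (-13, -3),  |d|² = 178;  R = 7+2 = 9,  c = 178−9² = 97
v_rel = (12, -2),  |v_rel|² = 148;  v_rel·d = (12)·(-13) + (-2)·(-3) = -150
148·t² + 300·t + 97 = 0  ⇒  m = (-150)² − 148·97 = 8144
m = 8144 > 0,  v_rel·d = -150 < 0  ⇒  outside

inside=no margin=8144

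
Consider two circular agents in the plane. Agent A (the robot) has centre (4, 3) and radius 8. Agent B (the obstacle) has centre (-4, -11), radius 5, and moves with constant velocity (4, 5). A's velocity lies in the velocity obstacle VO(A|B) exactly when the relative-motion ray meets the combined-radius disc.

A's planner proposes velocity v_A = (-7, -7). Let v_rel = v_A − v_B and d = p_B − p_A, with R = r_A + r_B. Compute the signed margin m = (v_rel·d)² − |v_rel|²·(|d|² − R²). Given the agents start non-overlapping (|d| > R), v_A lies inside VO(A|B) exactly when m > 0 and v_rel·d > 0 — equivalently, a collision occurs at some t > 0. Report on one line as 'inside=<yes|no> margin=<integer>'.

d = (-8, -14),  |d|² = 260;  R = 8+5 = 13,  c = 260−13² = 91
v_rel = (-11, -12),  |v_rel|² = 265;  v_rel·d = (-11)·(-8) + (-12)·(-14) = 256
265·t² − 512·t + 91 = 0  ⇒  m = 256² − 265·91 = 41421
m = 41421 > 0,  v_rel·d = 256 > 0  ⇒  inside

inside=yes margin=41421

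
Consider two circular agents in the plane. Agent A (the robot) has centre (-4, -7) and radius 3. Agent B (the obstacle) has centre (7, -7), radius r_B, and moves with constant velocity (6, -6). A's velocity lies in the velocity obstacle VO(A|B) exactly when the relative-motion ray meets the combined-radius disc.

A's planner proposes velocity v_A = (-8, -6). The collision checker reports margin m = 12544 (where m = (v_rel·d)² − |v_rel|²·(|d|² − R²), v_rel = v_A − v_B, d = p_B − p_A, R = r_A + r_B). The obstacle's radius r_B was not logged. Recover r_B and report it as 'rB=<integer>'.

m = 12544
d = (11, 0);  v_rel = (-14, 0),  |v_rel|² = 196
v_rel×d = (-14)·(0) − (0)·(11) = 0
since m = R²·196 − 0²:  R² = (0 + 12544) / 196 = 64
R = √64 = 8  ⇒  r_B = 8 − 3 = 5

rB=5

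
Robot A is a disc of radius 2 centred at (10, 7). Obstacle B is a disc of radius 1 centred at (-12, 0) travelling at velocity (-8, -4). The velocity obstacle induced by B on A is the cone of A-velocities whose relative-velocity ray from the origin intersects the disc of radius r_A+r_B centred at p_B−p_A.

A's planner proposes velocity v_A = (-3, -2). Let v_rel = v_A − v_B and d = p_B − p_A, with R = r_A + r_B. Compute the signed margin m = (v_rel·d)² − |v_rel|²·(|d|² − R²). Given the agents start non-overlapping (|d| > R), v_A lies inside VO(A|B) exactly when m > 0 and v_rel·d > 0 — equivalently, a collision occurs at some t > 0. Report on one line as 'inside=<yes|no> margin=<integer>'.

d = (-22, -7),  |d|² = 533;  R = 2+1 = 3,  c = 533−3² = 524
v_rel = (5, 2),  |v_rel|² = 29;  v_rel·d = (5)·(-22) + (2)·(-7) = -124
29·t² + 248·t + 524 = 0  ⇒  m = (-124)² − 29·524 = 180
m = 180 > 0,  v_rel·d = -124 < 0  ⇒  outside

inside=no margin=180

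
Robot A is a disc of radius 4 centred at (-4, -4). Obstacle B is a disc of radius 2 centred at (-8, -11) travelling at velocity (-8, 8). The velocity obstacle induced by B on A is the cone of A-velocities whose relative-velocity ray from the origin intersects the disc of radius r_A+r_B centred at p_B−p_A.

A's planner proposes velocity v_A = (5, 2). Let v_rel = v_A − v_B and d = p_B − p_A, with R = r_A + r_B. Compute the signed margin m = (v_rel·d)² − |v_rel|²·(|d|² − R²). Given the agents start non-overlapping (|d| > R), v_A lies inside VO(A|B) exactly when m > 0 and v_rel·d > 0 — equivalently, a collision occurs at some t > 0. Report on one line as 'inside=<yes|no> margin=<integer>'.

d = (-4, -7),  |d|² = 65;  R = 4+2 = 6,  c = 65−6² = 29
v_rel = (13, -6),  |v_rel|² = 205;  v_rel·d = (13)·(-4) + (-6)·(-7) = -10
205·t² + 20·t + 29 = 0  ⇒  m = (-10)² − 205·29 = -5845
m = -5845 < 0,  v_rel·d = -10 < 0  ⇒  outside

inside=no margin=-5845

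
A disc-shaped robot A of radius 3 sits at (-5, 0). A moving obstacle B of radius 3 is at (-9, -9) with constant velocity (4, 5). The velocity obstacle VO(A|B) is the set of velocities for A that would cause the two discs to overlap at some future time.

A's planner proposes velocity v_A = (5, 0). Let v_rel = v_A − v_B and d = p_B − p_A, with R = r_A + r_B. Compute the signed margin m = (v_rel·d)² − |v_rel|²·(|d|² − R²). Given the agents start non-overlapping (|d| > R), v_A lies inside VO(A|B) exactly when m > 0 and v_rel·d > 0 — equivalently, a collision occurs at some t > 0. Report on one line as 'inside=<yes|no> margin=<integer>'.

d = (-4, -9),  |d|² = 97;  R = 3+3 = 6,  c = 97−6² = 61
v_rel = (1, -5),  |v_rel|² = 26;  v_rel·d = (1)·(-4) + (-5)·(-9) = 41
26·t² − 82·t + 61 = 0  ⇒  m = 41² − 26·61 = 95
m = 95 > 0,  v_rel·d = 41 > 0  ⇒  inside

inside=yes margin=95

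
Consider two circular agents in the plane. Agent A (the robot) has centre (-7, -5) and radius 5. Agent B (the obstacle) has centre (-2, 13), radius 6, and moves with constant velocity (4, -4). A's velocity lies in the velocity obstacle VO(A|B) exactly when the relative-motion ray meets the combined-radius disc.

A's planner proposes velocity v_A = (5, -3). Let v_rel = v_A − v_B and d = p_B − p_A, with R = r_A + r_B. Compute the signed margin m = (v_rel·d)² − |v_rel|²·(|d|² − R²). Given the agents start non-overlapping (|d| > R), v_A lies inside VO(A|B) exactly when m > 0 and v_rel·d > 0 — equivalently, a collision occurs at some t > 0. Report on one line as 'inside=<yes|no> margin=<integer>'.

d = (5, 18),  |d|² = 349;  R = 5+6 = 11,  c = 349−11² = 228
v_rel = (1, 1),  |v_rel|² = 2;  v_rel·d = (1)·(5) + (1)·(18) = 23
2·t² − 46·t + 228 = 0  ⇒  m = 23² − 2·228 = 73
m = 73 > 0,  v_rel·d = 23 > 0  ⇒  inside

inside=yes margin=73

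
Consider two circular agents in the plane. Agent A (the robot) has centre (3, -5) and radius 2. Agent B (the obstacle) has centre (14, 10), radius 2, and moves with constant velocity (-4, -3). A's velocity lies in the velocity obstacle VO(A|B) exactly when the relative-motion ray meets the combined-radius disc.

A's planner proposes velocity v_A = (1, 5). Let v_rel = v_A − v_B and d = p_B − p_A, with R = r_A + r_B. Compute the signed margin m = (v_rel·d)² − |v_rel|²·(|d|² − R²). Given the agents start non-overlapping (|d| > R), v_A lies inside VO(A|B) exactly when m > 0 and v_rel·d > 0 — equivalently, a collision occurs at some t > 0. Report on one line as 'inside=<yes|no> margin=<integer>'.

d = (11, 15),  |d|² = 346;  R = 2+2 = 4,  c = 346−4² = 330
v_rel = (5, 8),  |v_rel|² = 89;  v_rel·d = (5)·(11) + (8)·(15) = 175
89·t² − 350·t + 330 = 0  ⇒  m = 175² − 89·330 = 1255
m = 1255 > 0,  v_rel·d = 175 > 0  ⇒  inside

inside=yes margin=1255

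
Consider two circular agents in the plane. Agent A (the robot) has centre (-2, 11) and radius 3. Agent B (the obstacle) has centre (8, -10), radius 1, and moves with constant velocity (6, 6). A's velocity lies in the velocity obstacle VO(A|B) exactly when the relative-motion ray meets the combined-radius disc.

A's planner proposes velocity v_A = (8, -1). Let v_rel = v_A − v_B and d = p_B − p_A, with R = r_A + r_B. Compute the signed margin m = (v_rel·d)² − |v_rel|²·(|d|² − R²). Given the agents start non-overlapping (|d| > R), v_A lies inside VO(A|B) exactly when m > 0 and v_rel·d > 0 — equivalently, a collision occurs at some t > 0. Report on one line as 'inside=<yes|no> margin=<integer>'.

d = (10, -21),  |d|² = 541;  R = 3+1 = 4,  c = 541−4² = 525
v_rel = (2, -7),  |v_rel|² = 53;  v_rel·d = (2)·(10) + (-7)·(-21) = 167
53·t² − 334·t + 525 = 0  ⇒  m = 167² − 53·525 = 64
m = 64 > 0,  v_rel·d = 167 > 0  ⇒  inside

inside=yes margin=64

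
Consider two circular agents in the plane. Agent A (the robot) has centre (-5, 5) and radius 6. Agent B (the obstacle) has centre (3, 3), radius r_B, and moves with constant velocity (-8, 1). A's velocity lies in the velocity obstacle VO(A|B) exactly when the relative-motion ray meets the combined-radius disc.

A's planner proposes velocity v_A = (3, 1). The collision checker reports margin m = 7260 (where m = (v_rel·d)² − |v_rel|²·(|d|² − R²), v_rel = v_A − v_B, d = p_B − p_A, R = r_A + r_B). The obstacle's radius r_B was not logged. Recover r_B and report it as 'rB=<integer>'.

m = 7260
d = (8, -2);  v_rel = (11, 0),  |v_rel|² = 121
v_rel×d = (11)·(-2) − (0)·(8) = -22
since m = R²·121 − (-22)²:  R² = (484 + 7260) / 121 = 64
R = √64 = 8  ⇒  r_B = 8 − 6 = 2

rB=2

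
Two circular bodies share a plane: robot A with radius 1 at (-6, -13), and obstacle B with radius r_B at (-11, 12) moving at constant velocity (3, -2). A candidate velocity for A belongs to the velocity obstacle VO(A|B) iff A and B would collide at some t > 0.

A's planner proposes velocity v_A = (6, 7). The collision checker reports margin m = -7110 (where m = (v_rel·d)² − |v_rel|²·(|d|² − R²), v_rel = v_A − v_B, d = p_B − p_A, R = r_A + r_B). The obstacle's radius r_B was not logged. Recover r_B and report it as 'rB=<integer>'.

m = -7110
d = (-5, 25);  v_rel = (3, 9),  |v_rel|² = 90
v_rel×d = (3)·(25) − (9)·(-5) = 120
since m = R²·90 − 120²:  R² = (14400 + -7110) / 90 = 81
R = √81 = 9  ⇒  r_B = 9 − 1 = 8

rB=8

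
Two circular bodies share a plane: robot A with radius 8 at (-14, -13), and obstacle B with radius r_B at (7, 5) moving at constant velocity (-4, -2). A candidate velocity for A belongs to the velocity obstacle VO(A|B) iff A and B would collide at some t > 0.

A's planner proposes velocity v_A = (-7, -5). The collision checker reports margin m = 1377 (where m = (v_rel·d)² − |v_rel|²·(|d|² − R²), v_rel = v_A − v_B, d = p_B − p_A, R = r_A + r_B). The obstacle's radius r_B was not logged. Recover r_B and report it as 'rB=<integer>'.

m = 1377
d = (21, 18);  v_rel = (-3, -3),  |v_rel|² = 18
v_rel×d = (-3)·(18) − (-3)·(21) = 9
since m = R²·18 − 9²:  R² = (81 + 1377) / 18 = 81
R = √81 = 9  ⇒  r_B = 9 − 8 = 1

rB=1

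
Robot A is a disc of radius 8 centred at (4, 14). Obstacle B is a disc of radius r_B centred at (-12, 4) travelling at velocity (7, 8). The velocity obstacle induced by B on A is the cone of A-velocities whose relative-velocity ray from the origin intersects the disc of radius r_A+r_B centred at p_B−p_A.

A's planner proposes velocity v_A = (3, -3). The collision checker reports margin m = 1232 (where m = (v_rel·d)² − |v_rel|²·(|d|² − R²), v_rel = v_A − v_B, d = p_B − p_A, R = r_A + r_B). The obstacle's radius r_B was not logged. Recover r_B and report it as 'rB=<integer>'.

m = 1232
d = (-16, -10);  v_rel = (-4, -11),  |v_rel|² = 137
v_rel×d = (-4)·(-10) − (-11)·(-16) = -136
since m = R²·137 − (-136)²:  R² = (18496 + 1232) / 137 = 144
R = √144 = 12  ⇒  r_B = 12 − 8 = 4

rB=4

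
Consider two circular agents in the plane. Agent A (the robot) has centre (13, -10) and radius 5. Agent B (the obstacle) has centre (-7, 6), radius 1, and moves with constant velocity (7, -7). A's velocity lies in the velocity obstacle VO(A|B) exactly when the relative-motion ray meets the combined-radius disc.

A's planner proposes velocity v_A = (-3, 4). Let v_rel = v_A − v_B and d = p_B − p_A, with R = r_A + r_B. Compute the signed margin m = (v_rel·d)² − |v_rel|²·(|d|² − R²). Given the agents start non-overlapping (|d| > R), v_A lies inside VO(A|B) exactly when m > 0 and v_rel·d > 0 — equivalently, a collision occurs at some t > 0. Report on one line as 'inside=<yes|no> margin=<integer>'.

d = (-20, 16),  |d|² = 656;  R = 5+1 = 6,  c = 656−6² = 620
v_rel = (-10, 11),  |v_rel|² = 221;  v_rel·d = (-10)·(-20) + (11)·(16) = 376
221·t² − 752·t + 620 = 0  ⇒  m = 376² − 221·620 = 4356
m = 4356 > 0,  v_rel·d = 376 > 0  ⇒  inside

inside=yes margin=4356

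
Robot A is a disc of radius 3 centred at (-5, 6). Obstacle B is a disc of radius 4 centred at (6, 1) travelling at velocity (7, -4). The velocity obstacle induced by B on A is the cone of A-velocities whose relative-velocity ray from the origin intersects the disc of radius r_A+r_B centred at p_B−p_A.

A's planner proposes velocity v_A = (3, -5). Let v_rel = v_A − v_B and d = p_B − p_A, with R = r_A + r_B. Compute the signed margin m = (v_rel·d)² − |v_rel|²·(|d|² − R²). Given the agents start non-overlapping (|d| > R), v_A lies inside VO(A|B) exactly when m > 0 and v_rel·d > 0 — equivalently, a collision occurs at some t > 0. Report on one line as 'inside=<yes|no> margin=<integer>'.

d = (11, -5),  |d|² = 146;  R = 3+4 = 7,  c = 146−7² = 97
v_rel = (-4, -1),  |v_rel|² = 17;  v_rel·d = (-4)·(11) + (-1)·(-5) = -39
17·t² + 78·t + 97 = 0  ⇒  m = (-39)² − 17·97 = -128
m = -128 < 0,  v_rel·d = -39 < 0  ⇒  outside

inside=no margin=-128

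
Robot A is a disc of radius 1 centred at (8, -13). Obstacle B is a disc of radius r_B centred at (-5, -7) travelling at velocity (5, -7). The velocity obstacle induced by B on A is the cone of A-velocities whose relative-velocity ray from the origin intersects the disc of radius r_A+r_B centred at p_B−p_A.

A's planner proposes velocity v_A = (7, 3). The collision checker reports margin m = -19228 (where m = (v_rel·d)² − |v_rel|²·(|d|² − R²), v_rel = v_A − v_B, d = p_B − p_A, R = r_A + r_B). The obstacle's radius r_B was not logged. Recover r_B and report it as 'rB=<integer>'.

m = -19228
d = (-13, 6);  v_rel = (2, 10),  |v_rel|² = 104
v_rel×d = (2)·(6) − (10)·(-13) = 142
since m = R²·104 − 142²:  R² = (20164 + -19228) / 104 = 9
R = √9 = 3  ⇒  r_B = 3 − 1 = 2

rB=2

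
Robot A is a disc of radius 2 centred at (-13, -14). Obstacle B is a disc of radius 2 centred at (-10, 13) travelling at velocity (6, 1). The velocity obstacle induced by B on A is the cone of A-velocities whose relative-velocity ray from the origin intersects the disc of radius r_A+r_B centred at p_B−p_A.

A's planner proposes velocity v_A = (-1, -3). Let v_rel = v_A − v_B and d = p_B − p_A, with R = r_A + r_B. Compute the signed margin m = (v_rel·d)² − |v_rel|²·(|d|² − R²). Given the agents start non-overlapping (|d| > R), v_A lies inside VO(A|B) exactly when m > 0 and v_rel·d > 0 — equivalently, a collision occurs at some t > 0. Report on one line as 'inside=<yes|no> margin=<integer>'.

d = (3, 27),  |d|² = 738;  R = 2+2 = 4,  c = 738−4² = 722
v_rel = (-7, -4),  |v_rel|² = 65;  v_rel·d = (-7)·(3) + (-4)·(27) = -129
65·t² + 258·t + 722 = 0  ⇒  m = (-129)² − 65·722 = -30289
m = -30289 < 0,  v_rel·d = -129 < 0  ⇒  outside

inside=no margin=-30289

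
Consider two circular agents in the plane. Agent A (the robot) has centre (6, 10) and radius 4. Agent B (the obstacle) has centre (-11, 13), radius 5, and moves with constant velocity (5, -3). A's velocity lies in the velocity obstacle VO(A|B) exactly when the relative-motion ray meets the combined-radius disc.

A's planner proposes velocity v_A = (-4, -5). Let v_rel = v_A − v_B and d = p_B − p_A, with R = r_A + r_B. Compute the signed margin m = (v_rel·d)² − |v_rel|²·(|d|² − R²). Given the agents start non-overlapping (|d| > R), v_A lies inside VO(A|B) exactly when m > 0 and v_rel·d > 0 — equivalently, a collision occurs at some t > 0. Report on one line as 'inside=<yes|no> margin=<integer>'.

d = (-17, 3),  |d|² = 298;  R = 4+5 = 9,  c = 298−9² = 217
v_rel = (-9, -2),  |v_rel|² = 85;  v_rel·d = (-9)·(-17) + (-2)·(3) = 147
85·t² − 294·t + 217 = 0  ⇒  m = 147² − 85·217 = 3164
m = 3164 > 0,  v_rel·d = 147 > 0  ⇒  inside

inside=yes margin=3164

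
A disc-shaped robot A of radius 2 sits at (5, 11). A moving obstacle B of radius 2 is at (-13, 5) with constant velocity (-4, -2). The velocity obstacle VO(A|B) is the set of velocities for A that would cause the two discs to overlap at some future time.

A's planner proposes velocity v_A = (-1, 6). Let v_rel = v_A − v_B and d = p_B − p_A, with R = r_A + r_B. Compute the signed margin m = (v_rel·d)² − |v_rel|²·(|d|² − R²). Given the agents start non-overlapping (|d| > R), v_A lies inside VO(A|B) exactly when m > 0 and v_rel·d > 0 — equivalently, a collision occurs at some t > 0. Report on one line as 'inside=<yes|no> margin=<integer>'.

d = (-18, -6),  |d|² = 360;  R = 2+2 = 4,  c = 360−4² = 344
v_rel = (3, 8),  |v_rel|² = 73;  v_rel·d = (3)·(-18) + (8)·(-6) = -102
73·t² + 204·t + 344 = 0  ⇒  m = (-102)² − 73·344 = -14708
m = -14708 < 0,  v_rel·d = -102 < 0  ⇒  outside

inside=no margin=-14708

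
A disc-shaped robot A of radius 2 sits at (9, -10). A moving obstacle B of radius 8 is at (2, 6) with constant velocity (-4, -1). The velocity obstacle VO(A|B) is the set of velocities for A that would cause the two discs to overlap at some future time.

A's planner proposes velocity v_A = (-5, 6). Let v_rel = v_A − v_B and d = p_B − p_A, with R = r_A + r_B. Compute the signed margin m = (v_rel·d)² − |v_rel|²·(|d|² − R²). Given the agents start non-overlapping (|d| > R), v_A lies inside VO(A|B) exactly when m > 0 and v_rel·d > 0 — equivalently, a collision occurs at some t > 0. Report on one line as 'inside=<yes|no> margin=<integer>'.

d = (-7, 16),  |d|² = 305;  R = 2+8 = 10,  c = 305−10² = 205
v_rel = (-1, 7),  |v_rel|² = 50;  v_rel·d = (-1)·(-7) + (7)·(16) = 119
50·t² − 238·t + 205 = 0  ⇒  m = 119² − 50·205 = 3911
m = 3911 > 0,  v_rel·d = 119 > 0  ⇒  inside

inside=yes margin=3911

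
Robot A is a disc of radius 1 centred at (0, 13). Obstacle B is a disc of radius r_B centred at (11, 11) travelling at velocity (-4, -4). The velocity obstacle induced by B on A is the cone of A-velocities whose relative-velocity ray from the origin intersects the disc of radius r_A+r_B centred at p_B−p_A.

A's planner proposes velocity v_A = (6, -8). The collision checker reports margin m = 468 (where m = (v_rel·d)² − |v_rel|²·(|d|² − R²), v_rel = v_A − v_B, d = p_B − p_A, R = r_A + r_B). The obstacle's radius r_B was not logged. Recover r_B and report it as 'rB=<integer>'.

m = 468
d = (11, -2);  v_rel = (10, -4),  |v_rel|² = 116
v_rel×d = (10)·(-2) − (-4)·(11) = 24
since m = R²·116 − 24²:  R² = (576 + 468) / 116 = 9
R = √9 = 3  ⇒  r_B = 3 − 1 = 2

rB=2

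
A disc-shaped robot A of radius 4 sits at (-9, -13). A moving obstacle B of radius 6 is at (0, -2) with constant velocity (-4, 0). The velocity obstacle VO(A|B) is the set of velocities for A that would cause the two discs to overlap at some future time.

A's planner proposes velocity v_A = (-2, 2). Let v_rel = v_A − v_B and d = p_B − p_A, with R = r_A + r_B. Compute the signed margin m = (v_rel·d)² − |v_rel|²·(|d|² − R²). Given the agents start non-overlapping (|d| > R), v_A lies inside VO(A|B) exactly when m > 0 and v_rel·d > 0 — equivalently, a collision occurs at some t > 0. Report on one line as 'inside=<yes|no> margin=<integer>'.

d = (9, 11),  |d|² = 202;  R = 4+6 = 10,  c = 202−10² = 102
v_rel = (2, 2),  |v_rel|² = 8;  v_rel·d = (2)·(9) + (2)·(11) = 40
8·t² − 80·t + 102 = 0  ⇒  m = 40² − 8·102 = 784
m = 784 > 0,  v_rel·d = 40 > 0  ⇒  inside

inside=yes margin=784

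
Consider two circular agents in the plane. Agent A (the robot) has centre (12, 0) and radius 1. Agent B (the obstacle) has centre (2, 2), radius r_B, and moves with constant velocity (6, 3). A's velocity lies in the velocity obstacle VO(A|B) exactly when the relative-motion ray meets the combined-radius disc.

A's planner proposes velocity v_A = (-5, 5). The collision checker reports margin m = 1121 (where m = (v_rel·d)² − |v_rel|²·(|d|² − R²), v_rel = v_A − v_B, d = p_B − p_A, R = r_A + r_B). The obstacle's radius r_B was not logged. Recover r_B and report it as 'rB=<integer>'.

m = 1121
d = (-10, 2);  v_rel = (-11, 2),  |v_rel|² = 125
v_rel×d = (-11)·(2) − (2)·(-10) = -2
since m = R²·125 − (-2)²:  R² = (4 + 1121) / 125 = 9
R = √9 = 3  ⇒  r_B = 3 − 1 = 2

rB=2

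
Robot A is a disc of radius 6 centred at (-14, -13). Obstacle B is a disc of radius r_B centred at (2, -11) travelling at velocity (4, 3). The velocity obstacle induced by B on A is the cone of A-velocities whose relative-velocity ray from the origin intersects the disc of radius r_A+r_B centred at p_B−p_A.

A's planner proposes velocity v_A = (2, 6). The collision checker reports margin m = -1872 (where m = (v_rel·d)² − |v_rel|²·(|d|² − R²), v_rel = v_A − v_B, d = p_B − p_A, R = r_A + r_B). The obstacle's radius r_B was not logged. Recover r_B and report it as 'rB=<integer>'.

m = -1872
d = (16, 2);  v_rel = (-2, 3),  |v_rel|² = 13
v_rel×d = (-2)·(2) − (3)·(16) = -52
since m = R²·13 − (-52)²:  R² = (2704 + -1872) / 13 = 64
R = √64 = 8  ⇒  r_B = 8 − 6 = 2

rB=2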